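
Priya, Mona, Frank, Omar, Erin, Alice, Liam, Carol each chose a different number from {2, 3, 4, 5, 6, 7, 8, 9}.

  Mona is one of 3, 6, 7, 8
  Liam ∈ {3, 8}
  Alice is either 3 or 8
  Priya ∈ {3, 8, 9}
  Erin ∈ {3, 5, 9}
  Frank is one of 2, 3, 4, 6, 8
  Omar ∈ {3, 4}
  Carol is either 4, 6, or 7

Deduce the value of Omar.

The 8 variables draw from only 8 values {2, 3, 4, 5, 6, 7, 8, 9}, so each is used; only Frank can be 2, hence Frank = 2.
Among the 7 still-open variables, 5 fits only Erin (and all 7 values in {3, 4, 5, 6, 7, 8, 9} must be used), so Erin = 5.
Among the 6 still-open variables, 9 fits only Priya (and all 6 values in {3, 4, 6, 7, 8, 9} must be used), so Priya = 9.
Alice and Liam share exactly the 2 values {3, 8}; by pigeonhole those values go to them, so strike 3, 8 from Mona, Omar.
So Omar = 4.

4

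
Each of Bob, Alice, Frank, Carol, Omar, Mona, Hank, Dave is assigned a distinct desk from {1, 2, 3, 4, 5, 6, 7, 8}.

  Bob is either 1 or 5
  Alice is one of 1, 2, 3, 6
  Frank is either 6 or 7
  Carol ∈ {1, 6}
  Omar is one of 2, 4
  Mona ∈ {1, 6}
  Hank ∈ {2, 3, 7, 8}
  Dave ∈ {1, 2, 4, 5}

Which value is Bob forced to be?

5

Among the 8 variables, 8 fits only Hank (and all 8 values in {1, 2, 3, 4, 5, 6, 7, 8} must be used), so Hank = 8.
The 7 still-open variables draw from only 7 values {1, 2, 3, 4, 5, 6, 7}, so each is used; only Alice can be 3, hence Alice = 3.
The 6 still-open variables together cover exactly {1, 2, 4, 5, 6, 7} — 6 values for 6 variables — and 7 appears only in Frank's list, so Frank = 7.
Carol and Mona between them cover only {1, 6} — a naked pair. Remove those values from Bob, Dave.
So Bob = 5.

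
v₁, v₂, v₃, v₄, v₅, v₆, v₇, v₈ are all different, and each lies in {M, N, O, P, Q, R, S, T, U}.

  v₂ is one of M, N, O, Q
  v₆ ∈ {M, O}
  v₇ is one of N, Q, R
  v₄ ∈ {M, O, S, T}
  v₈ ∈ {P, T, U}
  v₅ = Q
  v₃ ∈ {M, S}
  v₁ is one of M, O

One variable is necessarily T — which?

v₅ must be Q (only option left). Eliminate Q elsewhere: v₂, v₇.
The 2 variables v₁ and v₆ are confined to {M, O}, which locks those values in; drop them from v₂, v₃, v₄.
v₂ has just one choice, so v₂ = N. Remove N from v₇.
v₃ must be S (only option left). Strike S from v₄.
So T goes to v₄.

v₄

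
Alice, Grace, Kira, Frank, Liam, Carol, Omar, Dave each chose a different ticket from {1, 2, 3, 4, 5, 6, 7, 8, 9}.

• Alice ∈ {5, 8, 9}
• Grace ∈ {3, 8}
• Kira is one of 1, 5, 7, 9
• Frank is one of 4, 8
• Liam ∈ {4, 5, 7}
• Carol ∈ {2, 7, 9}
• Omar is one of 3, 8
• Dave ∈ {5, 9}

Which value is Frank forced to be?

4

Among the 8 variables, 1 fits only Kira (and all 8 values in {1, 2, 3, 4, 5, 7, 8, 9} must be used), so Kira = 1.
The 7 still-open variables draw from only 7 values {2, 3, 4, 5, 7, 8, 9}, so each is used; only Carol can be 2, hence Carol = 2.
The 6 still-open variables together cover exactly {3, 4, 5, 7, 8, 9} — 6 values for 6 variables — and 7 appears only in Liam's list, so Liam = 7.
The 5 still-open variables together cover exactly {3, 4, 5, 8, 9} — 5 values for 5 variables — and 4 appears only in Frank's list, so Frank = 4.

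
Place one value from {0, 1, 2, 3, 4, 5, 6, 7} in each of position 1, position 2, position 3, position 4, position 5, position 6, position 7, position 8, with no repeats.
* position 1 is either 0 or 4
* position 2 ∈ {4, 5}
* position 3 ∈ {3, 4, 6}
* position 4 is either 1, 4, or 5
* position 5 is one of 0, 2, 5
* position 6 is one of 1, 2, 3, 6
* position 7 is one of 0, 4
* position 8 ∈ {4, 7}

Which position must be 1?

The 8 variables draw from only 8 values {0, 1, 2, 3, 4, 5, 6, 7}, so each is used; only position 8 can be 7, hence position 8 = 7.
The 2 variables position 1 and position 7 are confined to {0, 4}, which locks those values in; drop them from position 2, position 3, position 4, position 5.
position 2 has just one choice, so position 2 = 5. So position 4, position 5 can't be 5.
So 1 goes to position 4.

position 4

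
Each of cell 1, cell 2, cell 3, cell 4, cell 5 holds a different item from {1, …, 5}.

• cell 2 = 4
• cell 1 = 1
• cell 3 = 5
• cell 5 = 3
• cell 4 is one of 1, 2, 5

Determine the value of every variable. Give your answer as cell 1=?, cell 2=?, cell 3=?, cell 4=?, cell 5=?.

cell 1=1, cell 2=4, cell 3=5, cell 4=2, cell 5=3

cell 1 must be 1 (only option left). So cell 4 can't be 1.
That leaves cell 2 = 4.
cell 3's domain is down to {5}, so cell 3 = 5. Strike 5 from cell 4.
cell 4's domain is down to {2}, so cell 4 = 2.
That leaves cell 5 = 3.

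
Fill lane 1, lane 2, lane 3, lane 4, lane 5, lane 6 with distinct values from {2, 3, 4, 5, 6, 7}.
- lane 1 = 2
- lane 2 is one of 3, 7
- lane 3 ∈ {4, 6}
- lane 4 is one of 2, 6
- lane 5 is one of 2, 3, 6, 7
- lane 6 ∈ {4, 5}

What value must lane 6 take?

5

lane 1 has just one choice, so lane 1 = 2. So lane 4, lane 5 can't be 2.
That leaves lane 4 = 6. Remove 6 from lane 3, lane 5.
lane 3's domain is down to {4}, so lane 3 = 4. So lane 6 can't be 4.
So lane 6 = 5.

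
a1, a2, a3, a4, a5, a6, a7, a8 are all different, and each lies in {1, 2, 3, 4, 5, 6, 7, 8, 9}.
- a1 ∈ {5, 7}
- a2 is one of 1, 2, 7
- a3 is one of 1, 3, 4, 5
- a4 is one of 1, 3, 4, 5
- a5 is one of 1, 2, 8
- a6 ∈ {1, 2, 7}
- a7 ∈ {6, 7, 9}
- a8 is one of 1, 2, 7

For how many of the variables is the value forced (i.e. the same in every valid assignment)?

a2, a6, a8 share exactly the 3 values {1, 2, 7}; by pigeonhole those values go to them, so strike 1, 2, 7 from a1, a3, a4, a5, a7.
That leaves a1 = 5. Strike 5 from a3, a4.
That leaves a5 = 8.
Determined: a1=5, a5=8. The other variables each still have more than one consistent value. That makes 2.

2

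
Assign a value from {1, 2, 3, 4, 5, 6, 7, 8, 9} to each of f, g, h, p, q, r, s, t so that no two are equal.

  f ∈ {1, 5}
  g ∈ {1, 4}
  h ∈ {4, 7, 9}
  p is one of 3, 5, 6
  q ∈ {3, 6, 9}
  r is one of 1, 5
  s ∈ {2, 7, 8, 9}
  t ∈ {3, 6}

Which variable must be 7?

h

The 2 variables f and r are confined to {1, 5}, which locks those values in; drop them from g, p.
That leaves g = 4. Strike 4 from h.
The 2 variables p and t are confined to {3, 6}, which locks those values in; drop them from q.
q has just one choice, so q = 9. Remove 9 from h, s.
So 7 goes to h.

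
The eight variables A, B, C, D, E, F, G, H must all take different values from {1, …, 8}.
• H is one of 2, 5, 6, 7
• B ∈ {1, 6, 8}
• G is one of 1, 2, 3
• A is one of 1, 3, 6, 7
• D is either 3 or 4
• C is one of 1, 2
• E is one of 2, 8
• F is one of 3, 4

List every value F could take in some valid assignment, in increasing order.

The 8 variables draw from only 8 values {1, 2, 3, 4, 5, 6, 7, 8}, so each is used; only H can be 5, hence H = 5.
The 7 still-open variables draw from only 7 values {1, 2, 3, 4, 6, 7, 8}, so each is used; only A can be 7, hence A = 7.
The 6 still-open variables draw from only 6 values {1, 2, 3, 4, 6, 8}, so each is used; only B can be 6, hence B = 6.
Among the 5 still-open variables, 8 fits only E (and all 5 values in {1, 2, 3, 4, 8} must be used), so E = 8.
D and F share exactly the 2 values {3, 4}; by pigeonhole those values go to them, so strike 3, 4 from G.
No further eliminations apply; F can still be any of 3, 4.

3, 4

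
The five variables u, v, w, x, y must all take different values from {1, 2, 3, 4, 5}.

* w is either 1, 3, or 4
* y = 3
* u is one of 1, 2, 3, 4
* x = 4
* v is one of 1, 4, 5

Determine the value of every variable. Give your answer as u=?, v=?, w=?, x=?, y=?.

x has just one choice, so x = 4. Eliminate 4 elsewhere: u, v, w.
y's domain is down to {3}, so y = 3. Strike 3 from u, w.
w must be 1 (only option left). Remove 1 from u, v.
u has just one choice, so u = 2.
v's domain is down to {5}, so v = 5.

u=2, v=5, w=1, x=4, y=3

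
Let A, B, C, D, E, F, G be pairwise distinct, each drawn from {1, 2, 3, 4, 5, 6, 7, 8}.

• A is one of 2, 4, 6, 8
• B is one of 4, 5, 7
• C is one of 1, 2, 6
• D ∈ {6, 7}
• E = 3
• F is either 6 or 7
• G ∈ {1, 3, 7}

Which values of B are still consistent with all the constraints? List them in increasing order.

4, 5

E has just one choice, so E = 3. Remove 3 from G.
D and F between them cover only {6, 7} — a naked pair. Remove those values from A, B, C, G.
That leaves G = 1. Eliminate 1 elsewhere: C.
C must be 2 (only option left). So A can't be 2.
No further eliminations apply; B can still be any of 4, 5.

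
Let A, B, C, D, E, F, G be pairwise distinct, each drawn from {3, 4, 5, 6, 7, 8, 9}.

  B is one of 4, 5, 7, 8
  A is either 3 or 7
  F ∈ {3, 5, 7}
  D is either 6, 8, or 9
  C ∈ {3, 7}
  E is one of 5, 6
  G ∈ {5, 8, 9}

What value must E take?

6

The 7 variables together cover exactly {3, 4, 5, 6, 7, 8, 9} — 7 values for 7 variables — and 4 appears only in B's list, so B = 4.
The 2 variables A and C are confined to {3, 7}, which locks those values in; drop them from F.
That leaves F = 5. Strike 5 from E, G.
So E = 6.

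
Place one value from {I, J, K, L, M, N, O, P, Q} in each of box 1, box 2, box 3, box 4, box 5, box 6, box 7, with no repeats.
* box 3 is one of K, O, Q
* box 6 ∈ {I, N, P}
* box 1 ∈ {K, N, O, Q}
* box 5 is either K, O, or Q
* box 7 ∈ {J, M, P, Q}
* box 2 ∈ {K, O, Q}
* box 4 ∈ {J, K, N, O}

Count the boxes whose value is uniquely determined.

2

box 2, box 3, box 5 between them cover only {K, O, Q} — a naked triple. Remove those values from box 1, box 4, box 7.
box 1 must be N (only option left). Strike N from box 4, box 6.
box 4 has just one choice, so box 4 = J. Eliminate J elsewhere: box 7.
Determined: box 1=N, box 4=J. The other boxes each still have more than one consistent value. That makes 2.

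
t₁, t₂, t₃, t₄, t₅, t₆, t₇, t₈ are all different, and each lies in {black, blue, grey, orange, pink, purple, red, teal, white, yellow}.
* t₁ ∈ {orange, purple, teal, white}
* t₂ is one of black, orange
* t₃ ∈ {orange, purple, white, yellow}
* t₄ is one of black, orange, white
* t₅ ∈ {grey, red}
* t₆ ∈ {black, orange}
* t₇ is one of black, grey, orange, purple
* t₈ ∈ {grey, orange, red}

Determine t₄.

Among the 8 variables, teal fits only t₁ (and all 8 values in {black, grey, orange, purple, red, teal, white, yellow} must be used), so t₁ = teal.
Among the 7 still-open variables, yellow fits only t₃ (and all 7 values in {black, grey, orange, purple, red, white, yellow} must be used), so t₃ = yellow.
The 6 still-open variables together cover exactly {black, grey, orange, purple, red, white} — 6 values for 6 variables — and purple appears only in t₇'s list, so t₇ = purple.
The 5 still-open variables together cover exactly {black, grey, orange, red, white} — 5 values for 5 variables — and white appears only in t₄'s list, so t₄ = white.

white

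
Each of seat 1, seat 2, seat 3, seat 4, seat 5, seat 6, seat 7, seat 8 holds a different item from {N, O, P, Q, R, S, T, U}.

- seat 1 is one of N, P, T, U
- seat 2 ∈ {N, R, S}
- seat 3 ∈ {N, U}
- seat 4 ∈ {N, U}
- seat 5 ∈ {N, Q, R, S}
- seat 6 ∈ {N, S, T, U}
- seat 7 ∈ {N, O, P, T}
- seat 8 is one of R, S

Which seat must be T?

The 8 variables draw from only 8 values {N, O, P, Q, R, S, T, U}, so each is used; only seat 7 can be O, hence seat 7 = O.
The 7 still-open variables together cover exactly {N, P, Q, R, S, T, U} — 7 values for 7 variables — and P appears only in seat 1's list, so seat 1 = P.
Among the 6 still-open variables, Q fits only seat 5 (and all 6 values in {N, Q, R, S, T, U} must be used), so seat 5 = Q.
The 5 still-open variables together cover exactly {N, R, S, T, U} — 5 values for 5 variables — and T appears only in seat 6's list, so seat 6 = T.

seat 6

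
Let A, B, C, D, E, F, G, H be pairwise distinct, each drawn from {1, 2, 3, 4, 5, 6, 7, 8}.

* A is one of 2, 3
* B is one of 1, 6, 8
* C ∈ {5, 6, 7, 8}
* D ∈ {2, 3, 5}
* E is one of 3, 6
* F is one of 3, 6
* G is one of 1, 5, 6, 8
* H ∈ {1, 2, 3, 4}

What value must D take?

Among the 8 variables, 4 fits only H (and all 8 values in {1, 2, 3, 4, 5, 6, 7, 8} must be used), so H = 4.
Among the 7 still-open variables, 7 fits only C (and all 7 values in {1, 2, 3, 5, 6, 7, 8} must be used), so C = 7.
E and F share exactly the 2 values {3, 6}; by pigeonhole those values go to them, so strike 3, 6 from A, B, D, G.
A must be 2 (only option left). Eliminate 2 elsewhere: D.
So D = 5.

5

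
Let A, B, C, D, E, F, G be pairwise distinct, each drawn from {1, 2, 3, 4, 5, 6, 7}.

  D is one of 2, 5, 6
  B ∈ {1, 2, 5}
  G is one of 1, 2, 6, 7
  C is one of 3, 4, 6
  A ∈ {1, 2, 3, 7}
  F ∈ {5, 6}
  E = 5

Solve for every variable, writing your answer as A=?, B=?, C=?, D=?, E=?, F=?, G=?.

A=3, B=1, C=4, D=2, E=5, F=6, G=7

E's domain is down to {5}, so E = 5. Eliminate 5 elsewhere: B, D, F.
F must be 6 (only option left). Remove 6 from C, D, G.
D must be 2 (only option left). Remove 2 from A, B, G.
B must be 1 (only option left). Eliminate 1 elsewhere: A, G.
G must be 7 (only option left). Eliminate 7 elsewhere: A.
A's domain is down to {3}, so A = 3. So C can't be 3.
That leaves C = 4.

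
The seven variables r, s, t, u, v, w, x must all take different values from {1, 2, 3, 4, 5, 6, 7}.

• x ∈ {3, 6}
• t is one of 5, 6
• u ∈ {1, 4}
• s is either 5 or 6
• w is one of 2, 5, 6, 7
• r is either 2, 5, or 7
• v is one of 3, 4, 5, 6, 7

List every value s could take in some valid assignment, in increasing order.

5, 6

The 7 variables together cover exactly {1, 2, 3, 4, 5, 6, 7} — 7 values for 7 variables — and 1 appears only in u's list, so u = 1.
The 6 still-open variables together cover exactly {2, 3, 4, 5, 6, 7} — 6 values for 6 variables — and 4 appears only in v's list, so v = 4.
The 5 still-open variables draw from only 5 values {2, 3, 5, 6, 7}, so each is used; only x can be 3, hence x = 3.
s and t between them cover only {5, 6} — a naked pair. Remove those values from r, w.
No further eliminations apply; s can still be any of 5, 6.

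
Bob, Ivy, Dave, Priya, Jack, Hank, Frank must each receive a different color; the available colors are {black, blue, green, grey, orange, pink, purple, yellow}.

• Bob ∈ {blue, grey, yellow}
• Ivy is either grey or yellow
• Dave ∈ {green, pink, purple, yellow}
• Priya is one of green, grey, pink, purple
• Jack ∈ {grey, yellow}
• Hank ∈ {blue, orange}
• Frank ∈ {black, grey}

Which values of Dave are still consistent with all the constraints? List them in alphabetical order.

green, pink, purple

The 2 variables Ivy and Jack are confined to {grey, yellow}, which locks those values in; drop them from Bob, Dave, Priya, Frank.
Bob has just one choice, so Bob = blue. Remove blue from Hank.
Hank must be orange (only option left).
Frank's domain is down to {black}, so Frank = black.
No further eliminations apply; Dave can still be any of green, pink, purple.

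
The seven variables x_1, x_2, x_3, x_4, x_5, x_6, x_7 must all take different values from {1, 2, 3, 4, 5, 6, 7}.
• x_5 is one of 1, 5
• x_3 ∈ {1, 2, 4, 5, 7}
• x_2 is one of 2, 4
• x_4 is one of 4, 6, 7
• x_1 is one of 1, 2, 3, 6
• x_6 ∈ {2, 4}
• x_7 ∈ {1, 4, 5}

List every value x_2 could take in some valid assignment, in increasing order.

2, 4

Among the 7 variables, 3 fits only x_1 (and all 7 values in {1, 2, 3, 4, 5, 6, 7} must be used), so x_1 = 3.
The 6 still-open variables draw from only 6 values {1, 2, 4, 5, 6, 7}, so each is used; only x_4 can be 6, hence x_4 = 6.
The 5 still-open variables together cover exactly {1, 2, 4, 5, 7} — 5 values for 5 variables — and 7 appears only in x_3's list, so x_3 = 7.
x_2 and x_6 between them cover only {2, 4} — a naked pair. Remove those values from x_7.
No further eliminations apply; x_2 can still be any of 2, 4.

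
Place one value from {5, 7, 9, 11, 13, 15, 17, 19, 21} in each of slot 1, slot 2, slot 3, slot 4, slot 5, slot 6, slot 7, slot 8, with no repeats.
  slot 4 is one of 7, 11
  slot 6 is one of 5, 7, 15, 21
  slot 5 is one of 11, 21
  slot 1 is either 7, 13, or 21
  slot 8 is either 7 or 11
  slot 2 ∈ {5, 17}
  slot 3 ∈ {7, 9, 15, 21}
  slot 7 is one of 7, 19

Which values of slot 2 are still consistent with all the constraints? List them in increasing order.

5, 17

The 2 variables slot 4 and slot 8 are confined to {7, 11}, which locks those values in; drop them from slot 1, slot 3, slot 5, slot 6, slot 7.
slot 5 must be 21 (only option left). So slot 1, slot 3, slot 6 can't be 21.
That leaves slot 7 = 19.
slot 1's domain is down to {13}, so slot 1 = 13.
No further eliminations apply; slot 2 can still be any of 5, 17.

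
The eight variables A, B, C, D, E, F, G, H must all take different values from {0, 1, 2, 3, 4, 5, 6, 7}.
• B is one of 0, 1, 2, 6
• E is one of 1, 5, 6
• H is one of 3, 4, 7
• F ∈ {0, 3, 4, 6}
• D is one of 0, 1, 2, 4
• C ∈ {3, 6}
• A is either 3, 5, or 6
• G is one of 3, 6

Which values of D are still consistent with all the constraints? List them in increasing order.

The 8 variables draw from only 8 values {0, 1, 2, 3, 4, 5, 6, 7}, so each is used; only H can be 7, hence H = 7.
C and G between them cover only {3, 6} — a naked pair. Remove those values from A, B, E, F.
A has just one choice, so A = 5. Eliminate 5 elsewhere: E.
That leaves E = 1. Eliminate 1 elsewhere: B, D.
No further eliminations apply; D can still be any of 0, 2, 4.

0, 2, 4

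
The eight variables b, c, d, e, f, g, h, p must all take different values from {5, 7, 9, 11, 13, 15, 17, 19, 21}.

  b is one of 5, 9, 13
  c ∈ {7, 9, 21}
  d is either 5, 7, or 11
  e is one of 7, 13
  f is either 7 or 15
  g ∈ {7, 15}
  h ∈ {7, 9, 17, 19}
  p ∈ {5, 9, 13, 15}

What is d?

11

f and g share exactly the 2 values {7, 15}; by pigeonhole those values go to them, so strike 7, 15 from c, d, e, h, p.
e's domain is down to {13}, so e = 13. So b, p can't be 13.
b and p share exactly the 2 values {5, 9}; by pigeonhole those values go to them, so strike 5, 9 from c, d, h.
So d = 11.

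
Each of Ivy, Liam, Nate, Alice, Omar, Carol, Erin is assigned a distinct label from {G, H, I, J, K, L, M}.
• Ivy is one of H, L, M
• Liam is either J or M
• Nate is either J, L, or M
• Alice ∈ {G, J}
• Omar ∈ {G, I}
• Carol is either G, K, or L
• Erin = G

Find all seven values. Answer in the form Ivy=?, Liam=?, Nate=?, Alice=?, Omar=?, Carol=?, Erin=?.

Erin must be G (only option left). Eliminate G elsewhere: Alice, Omar, Carol.
Alice has just one choice, so Alice = J. So Liam, Nate can't be J.
Omar has just one choice, so Omar = I.
Liam's domain is down to {M}, so Liam = M. Strike M from Ivy, Nate.
Nate must be L (only option left). Remove L from Ivy, Carol.
Carol must be K (only option left).
Ivy's domain is down to {H}, so Ivy = H.

Ivy=H, Liam=M, Nate=L, Alice=J, Omar=I, Carol=K, Erin=G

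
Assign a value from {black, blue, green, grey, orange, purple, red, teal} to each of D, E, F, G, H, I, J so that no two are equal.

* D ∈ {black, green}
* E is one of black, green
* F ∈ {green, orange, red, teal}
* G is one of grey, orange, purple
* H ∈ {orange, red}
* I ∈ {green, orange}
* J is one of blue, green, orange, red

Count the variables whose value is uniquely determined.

D and E between them cover only {black, green} — a naked pair. Remove those values from F, I, J.
That leaves I = orange. Remove orange from F, G, H, J.
H has just one choice, so H = red. Remove red from F, J.
J's domain is down to {blue}, so J = blue.
F must be teal (only option left).
Determined: F=teal, H=red, I=orange, J=blue. The other variables each still have more than one consistent value. That makes 4.

4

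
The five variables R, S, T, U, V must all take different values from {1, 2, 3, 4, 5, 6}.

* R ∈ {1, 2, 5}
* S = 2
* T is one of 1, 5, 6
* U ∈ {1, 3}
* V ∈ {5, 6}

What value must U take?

S has just one choice, so S = 2. Remove 2 from R.
Among the 4 still-open variables, 3 fits only U (and all 4 values in {1, 3, 5, 6} must be used), so U = 3.

3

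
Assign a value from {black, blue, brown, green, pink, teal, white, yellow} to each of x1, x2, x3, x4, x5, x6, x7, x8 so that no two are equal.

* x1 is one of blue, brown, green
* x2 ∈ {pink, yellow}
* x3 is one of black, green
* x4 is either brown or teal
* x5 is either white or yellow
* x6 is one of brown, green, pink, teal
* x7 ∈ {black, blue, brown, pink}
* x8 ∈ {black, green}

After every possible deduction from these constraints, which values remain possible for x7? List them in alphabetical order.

blue, brown, pink

Among the 8 variables, white fits only x5 (and all 8 values in {black, blue, brown, green, pink, teal, white, yellow} must be used), so x5 = white.
Among the 7 still-open variables, yellow fits only x2 (and all 7 values in {black, blue, brown, green, pink, teal, yellow} must be used), so x2 = yellow.
The 2 variables x3 and x8 are confined to {black, green}, which locks those values in; drop them from x1, x6, x7.
No further eliminations apply; x7 can still be any of blue, brown, pink.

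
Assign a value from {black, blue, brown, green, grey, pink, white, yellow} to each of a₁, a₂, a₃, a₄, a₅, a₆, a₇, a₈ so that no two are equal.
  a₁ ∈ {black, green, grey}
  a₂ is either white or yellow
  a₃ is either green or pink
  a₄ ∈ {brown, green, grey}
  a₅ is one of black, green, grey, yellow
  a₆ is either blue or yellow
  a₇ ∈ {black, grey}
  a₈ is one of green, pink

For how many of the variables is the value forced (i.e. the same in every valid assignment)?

4

The 8 variables together cover exactly {black, blue, brown, green, grey, pink, white, yellow} — 8 values for 8 variables — and blue appears only in a₆'s list, so a₆ = blue.
The 7 still-open variables draw from only 7 values {black, brown, green, grey, pink, white, yellow}, so each is used; only a₄ can be brown, hence a₄ = brown.
Among the 6 still-open variables, white fits only a₂ (and all 6 values in {black, green, grey, pink, white, yellow} must be used), so a₂ = white.
The 5 still-open variables together cover exactly {black, green, grey, pink, yellow} — 5 values for 5 variables — and yellow appears only in a₅'s list, so a₅ = yellow.
a₃ and a₈ between them cover only {green, pink} — a naked pair. Remove those values from a₁.
Determined: a₂=white, a₄=brown, a₅=yellow, a₆=blue. The other variables each still have more than one consistent value. That makes 4.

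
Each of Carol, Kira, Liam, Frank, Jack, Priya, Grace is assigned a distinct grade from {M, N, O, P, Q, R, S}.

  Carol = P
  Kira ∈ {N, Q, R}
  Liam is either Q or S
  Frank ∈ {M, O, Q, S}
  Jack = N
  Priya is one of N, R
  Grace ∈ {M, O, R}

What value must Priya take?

Carol must be P (only option left).
Jack must be N (only option left). Strike N from Kira, Priya.
So Priya = R.

R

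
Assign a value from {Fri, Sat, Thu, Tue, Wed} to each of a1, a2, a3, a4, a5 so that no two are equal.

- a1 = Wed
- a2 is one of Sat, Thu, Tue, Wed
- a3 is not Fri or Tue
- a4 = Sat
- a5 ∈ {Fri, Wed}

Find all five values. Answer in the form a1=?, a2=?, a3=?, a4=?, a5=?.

a1=Wed, a2=Tue, a3=Thu, a4=Sat, a5=Fri

a1 has just one choice, so a1 = Wed. Remove Wed from a2, a3, a5.
That leaves a4 = Sat. Strike Sat from a2, a3.
a5 has just one choice, so a5 = Fri.
a3 has just one choice, so a3 = Thu. Eliminate Thu elsewhere: a2.
a2 must be Tue (only option left).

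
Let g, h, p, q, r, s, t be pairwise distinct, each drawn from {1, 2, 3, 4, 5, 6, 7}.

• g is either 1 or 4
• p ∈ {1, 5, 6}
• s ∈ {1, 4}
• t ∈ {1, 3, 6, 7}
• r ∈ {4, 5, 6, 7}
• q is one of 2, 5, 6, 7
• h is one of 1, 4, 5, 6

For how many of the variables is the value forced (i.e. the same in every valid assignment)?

3

The 7 variables together cover exactly {1, 2, 3, 4, 5, 6, 7} — 7 values for 7 variables — and 2 appears only in q's list, so q = 2.
The 6 still-open variables together cover exactly {1, 3, 4, 5, 6, 7} — 6 values for 6 variables — and 3 appears only in t's list, so t = 3.
Among the 5 still-open variables, 7 fits only r (and all 5 values in {1, 4, 5, 6, 7} must be used), so r = 7.
The 2 variables g and s are confined to {1, 4}, which locks those values in; drop them from h, p.
Determined: q=2, r=7, t=3. The other variables each still have more than one consistent value. That makes 3.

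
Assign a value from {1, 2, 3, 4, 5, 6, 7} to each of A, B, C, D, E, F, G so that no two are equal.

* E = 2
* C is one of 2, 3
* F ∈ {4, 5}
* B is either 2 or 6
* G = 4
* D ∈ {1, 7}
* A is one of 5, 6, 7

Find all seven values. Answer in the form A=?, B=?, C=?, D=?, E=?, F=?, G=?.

E's domain is down to {2}, so E = 2. Remove 2 from B, C.
That leaves G = 4. Remove 4 from F.
That leaves B = 6. Eliminate 6 elsewhere: A.
That leaves C = 3.
That leaves F = 5. So A can't be 5.
A must be 7 (only option left). Remove 7 from D.
D must be 1 (only option left).

A=7, B=6, C=3, D=1, E=2, F=5, G=4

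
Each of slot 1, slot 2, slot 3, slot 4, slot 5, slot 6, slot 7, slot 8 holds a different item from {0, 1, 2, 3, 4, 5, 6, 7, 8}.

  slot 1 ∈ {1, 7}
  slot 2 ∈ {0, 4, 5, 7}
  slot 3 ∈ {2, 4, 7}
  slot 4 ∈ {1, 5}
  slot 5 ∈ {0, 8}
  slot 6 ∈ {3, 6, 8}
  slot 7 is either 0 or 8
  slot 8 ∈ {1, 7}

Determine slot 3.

2

slot 1 and slot 8 between them cover only {1, 7} — a naked pair. Remove those values from slot 2, slot 3, slot 4.
That leaves slot 4 = 5. Strike 5 from slot 2.
slot 5 and slot 7 share exactly the 2 values {0, 8}; by pigeonhole those values go to them, so strike 0, 8 from slot 2, slot 6.
slot 2's domain is down to {4}, so slot 2 = 4. Eliminate 4 elsewhere: slot 3.
So slot 3 = 2.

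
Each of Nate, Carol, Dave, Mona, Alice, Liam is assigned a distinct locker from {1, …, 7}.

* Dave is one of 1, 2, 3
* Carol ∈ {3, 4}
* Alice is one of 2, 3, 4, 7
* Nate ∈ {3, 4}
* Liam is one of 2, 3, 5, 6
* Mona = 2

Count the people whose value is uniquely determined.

Mona must be 2 (only option left). Strike 2 from Dave, Alice, Liam.
Nate and Carol share exactly the 2 values {3, 4}; by pigeonhole those values go to them, so strike 3, 4 from Dave, Alice, Liam.
That leaves Dave = 1.
Alice's domain is down to {7}, so Alice = 7.
Determined: Dave=1, Mona=2, Alice=7. The other people each still have more than one consistent value. That makes 3.

3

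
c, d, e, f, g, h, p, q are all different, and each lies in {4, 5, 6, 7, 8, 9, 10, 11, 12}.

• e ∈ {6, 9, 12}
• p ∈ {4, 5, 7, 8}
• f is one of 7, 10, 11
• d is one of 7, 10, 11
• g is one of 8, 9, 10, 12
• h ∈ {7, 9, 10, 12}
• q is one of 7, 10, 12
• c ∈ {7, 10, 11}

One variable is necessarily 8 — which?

c, d, f share exactly the 3 values {7, 10, 11}; by pigeonhole those values go to them, so strike 7, 10, 11 from g, h, p, q.
q's domain is down to {12}, so q = 12. Eliminate 12 elsewhere: e, g, h.
h must be 9 (only option left). Strike 9 from e, g.
So 8 goes to g.

g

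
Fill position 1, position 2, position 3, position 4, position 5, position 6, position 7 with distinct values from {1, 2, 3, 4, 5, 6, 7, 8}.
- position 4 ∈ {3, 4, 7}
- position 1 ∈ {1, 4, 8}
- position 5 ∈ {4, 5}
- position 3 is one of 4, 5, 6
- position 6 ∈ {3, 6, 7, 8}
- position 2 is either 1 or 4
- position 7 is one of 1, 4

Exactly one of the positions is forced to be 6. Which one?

position 3

position 2 and position 7 between them cover only {1, 4} — a naked pair. Remove those values from position 1, position 3, position 4, position 5.
That leaves position 1 = 8. Strike 8 from position 6.
position 5 must be 5 (only option left). Remove 5 from position 3.
So 6 goes to position 3.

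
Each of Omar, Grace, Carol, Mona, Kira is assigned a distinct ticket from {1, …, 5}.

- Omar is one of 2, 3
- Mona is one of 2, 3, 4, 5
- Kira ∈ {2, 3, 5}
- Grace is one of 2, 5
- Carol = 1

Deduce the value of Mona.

Carol has just one choice, so Carol = 1.
The 4 still-open variables draw from only 4 values {2, 3, 4, 5}, so each is used; only Mona can be 4, hence Mona = 4.

4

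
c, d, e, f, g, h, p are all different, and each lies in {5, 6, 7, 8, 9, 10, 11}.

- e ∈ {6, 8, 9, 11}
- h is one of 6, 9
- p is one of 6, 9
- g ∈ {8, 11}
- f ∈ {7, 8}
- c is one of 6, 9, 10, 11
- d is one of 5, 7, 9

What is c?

10

The 7 variables together cover exactly {5, 6, 7, 8, 9, 10, 11} — 7 values for 7 variables — and 5 appears only in d's list, so d = 5.
The 6 still-open variables together cover exactly {6, 7, 8, 9, 10, 11} — 6 values for 6 variables — and 7 appears only in f's list, so f = 7.
Among the 5 still-open variables, 10 fits only c (and all 5 values in {6, 8, 9, 10, 11} must be used), so c = 10.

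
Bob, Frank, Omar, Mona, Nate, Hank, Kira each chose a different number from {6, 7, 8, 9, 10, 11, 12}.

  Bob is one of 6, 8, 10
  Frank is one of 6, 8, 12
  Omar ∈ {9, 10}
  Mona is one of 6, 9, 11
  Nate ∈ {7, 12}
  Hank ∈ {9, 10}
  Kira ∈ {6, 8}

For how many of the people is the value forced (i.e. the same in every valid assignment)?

3

The 7 variables together cover exactly {6, 7, 8, 9, 10, 11, 12} — 7 values for 7 variables — and 7 appears only in Nate's list, so Nate = 7.
The 6 still-open variables draw from only 6 values {6, 8, 9, 10, 11, 12}, so each is used; only Mona can be 11, hence Mona = 11.
The 5 still-open variables together cover exactly {6, 8, 9, 10, 12} — 5 values for 5 variables — and 12 appears only in Frank's list, so Frank = 12.
Omar and Hank share exactly the 2 values {9, 10}; by pigeonhole those values go to them, so strike 9, 10 from Bob.
Determined: Frank=12, Mona=11, Nate=7. The other people each still have more than one consistent value. That makes 3.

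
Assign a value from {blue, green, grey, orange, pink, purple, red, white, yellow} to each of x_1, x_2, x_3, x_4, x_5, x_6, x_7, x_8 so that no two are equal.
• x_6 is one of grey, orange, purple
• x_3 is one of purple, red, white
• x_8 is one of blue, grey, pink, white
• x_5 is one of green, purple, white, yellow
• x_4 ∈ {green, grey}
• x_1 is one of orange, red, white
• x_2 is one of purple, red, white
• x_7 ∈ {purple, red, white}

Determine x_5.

yellow

x_2, x_3, x_7 between them cover only {purple, red, white} — a naked triple. Remove those values from x_1, x_5, x_6, x_8.
x_1 has just one choice, so x_1 = orange. Remove orange from x_6.
x_6 must be grey (only option left). Remove grey from x_4, x_8.
That leaves x_4 = green. So x_5 can't be green.
So x_5 = yellow.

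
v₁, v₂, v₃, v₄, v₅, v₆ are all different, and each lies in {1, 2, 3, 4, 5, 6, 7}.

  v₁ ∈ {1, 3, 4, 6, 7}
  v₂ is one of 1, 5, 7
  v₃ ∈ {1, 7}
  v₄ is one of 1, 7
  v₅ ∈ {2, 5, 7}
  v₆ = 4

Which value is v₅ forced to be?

v₆'s domain is down to {4}, so v₆ = 4. Eliminate 4 elsewhere: v₁.
v₃ and v₄ between them cover only {1, 7} — a naked pair. Remove those values from v₁, v₂, v₅.
v₂ has just one choice, so v₂ = 5. Eliminate 5 elsewhere: v₅.
So v₅ = 2.

2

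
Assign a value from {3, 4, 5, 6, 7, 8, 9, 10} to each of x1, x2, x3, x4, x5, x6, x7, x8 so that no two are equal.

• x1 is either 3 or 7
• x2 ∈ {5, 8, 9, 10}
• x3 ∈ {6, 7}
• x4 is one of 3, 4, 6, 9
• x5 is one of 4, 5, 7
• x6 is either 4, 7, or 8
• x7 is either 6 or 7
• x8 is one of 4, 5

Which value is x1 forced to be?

3

The 8 variables draw from only 8 values {3, 4, 5, 6, 7, 8, 9, 10}, so each is used; only x2 can be 10, hence x2 = 10.
The 7 still-open variables draw from only 7 values {3, 4, 5, 6, 7, 8, 9}, so each is used; only x6 can be 8, hence x6 = 8.
The 6 still-open variables draw from only 6 values {3, 4, 5, 6, 7, 9}, so each is used; only x4 can be 9, hence x4 = 9.
The 5 still-open variables draw from only 5 values {3, 4, 5, 6, 7}, so each is used; only x1 can be 3, hence x1 = 3.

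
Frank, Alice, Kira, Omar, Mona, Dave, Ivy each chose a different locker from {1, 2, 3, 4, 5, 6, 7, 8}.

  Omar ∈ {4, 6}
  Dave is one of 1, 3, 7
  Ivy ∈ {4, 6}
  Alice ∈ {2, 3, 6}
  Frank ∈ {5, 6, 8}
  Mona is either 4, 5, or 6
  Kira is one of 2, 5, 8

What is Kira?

Omar and Ivy share exactly the 2 values {4, 6}; by pigeonhole those values go to them, so strike 4, 6 from Frank, Alice, Mona.
That leaves Mona = 5. Strike 5 from Frank, Kira.
Frank must be 8 (only option left). So Kira can't be 8.
So Kira = 2.

2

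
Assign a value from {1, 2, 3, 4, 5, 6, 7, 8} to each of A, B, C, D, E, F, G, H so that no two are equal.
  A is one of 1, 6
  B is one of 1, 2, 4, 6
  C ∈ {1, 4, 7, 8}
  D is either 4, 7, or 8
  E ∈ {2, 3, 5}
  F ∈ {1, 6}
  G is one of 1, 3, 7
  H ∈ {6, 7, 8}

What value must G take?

3

Among the 8 variables, 5 fits only E (and all 8 values in {1, 2, 3, 4, 5, 6, 7, 8} must be used), so E = 5.
Among the 7 still-open variables, 2 fits only B (and all 7 values in {1, 2, 3, 4, 6, 7, 8} must be used), so B = 2.
The 6 still-open variables draw from only 6 values {1, 3, 4, 6, 7, 8}, so each is used; only G can be 3, hence G = 3.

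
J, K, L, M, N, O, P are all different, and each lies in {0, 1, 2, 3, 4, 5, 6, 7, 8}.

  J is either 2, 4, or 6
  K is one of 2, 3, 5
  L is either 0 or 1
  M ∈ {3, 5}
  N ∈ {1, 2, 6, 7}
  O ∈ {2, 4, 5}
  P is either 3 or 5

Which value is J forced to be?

M and P share exactly the 2 values {3, 5}; by pigeonhole those values go to them, so strike 3, 5 from K, O.
K must be 2 (only option left). Eliminate 2 elsewhere: J, N, O.
O must be 4 (only option left). Remove 4 from J.
So J = 6.

6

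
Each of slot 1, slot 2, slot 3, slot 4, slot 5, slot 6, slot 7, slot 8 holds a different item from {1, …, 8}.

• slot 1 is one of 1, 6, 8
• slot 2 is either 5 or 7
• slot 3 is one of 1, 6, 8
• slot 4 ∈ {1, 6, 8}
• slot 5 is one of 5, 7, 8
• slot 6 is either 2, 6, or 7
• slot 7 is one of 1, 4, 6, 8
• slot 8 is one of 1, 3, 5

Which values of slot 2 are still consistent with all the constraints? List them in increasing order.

5, 7

The 8 variables together cover exactly {1, 2, 3, 4, 5, 6, 7, 8} — 8 values for 8 variables — and 2 appears only in slot 6's list, so slot 6 = 2.
The 7 still-open variables draw from only 7 values {1, 3, 4, 5, 6, 7, 8}, so each is used; only slot 8 can be 3, hence slot 8 = 3.
The 6 still-open variables together cover exactly {1, 4, 5, 6, 7, 8} — 6 values for 6 variables — and 4 appears only in slot 7's list, so slot 7 = 4.
slot 1, slot 3, slot 4 share exactly the 3 values {1, 6, 8}; by pigeonhole those values go to them, so strike 1, 6, 8 from slot 5.
No further eliminations apply; slot 2 can still be any of 5, 7.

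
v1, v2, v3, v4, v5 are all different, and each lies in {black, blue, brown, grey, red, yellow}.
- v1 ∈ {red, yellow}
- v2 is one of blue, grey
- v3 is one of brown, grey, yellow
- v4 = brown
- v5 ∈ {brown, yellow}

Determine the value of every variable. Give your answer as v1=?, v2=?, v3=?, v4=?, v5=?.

v1=red, v2=blue, v3=grey, v4=brown, v5=yellow

v4 has just one choice, so v4 = brown. Eliminate brown elsewhere: v3, v5.
That leaves v5 = yellow. Eliminate yellow elsewhere: v1, v3.
That leaves v1 = red.
That leaves v3 = grey. Strike grey from v2.
v2 must be blue (only option left).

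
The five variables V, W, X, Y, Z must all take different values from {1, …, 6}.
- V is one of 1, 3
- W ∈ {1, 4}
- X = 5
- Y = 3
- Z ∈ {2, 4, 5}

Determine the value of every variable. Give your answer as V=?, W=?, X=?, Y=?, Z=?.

V=1, W=4, X=5, Y=3, Z=2

X must be 5 (only option left). Eliminate 5 elsewhere: Z.
Y has just one choice, so Y = 3. Remove 3 from V.
V must be 1 (only option left). Eliminate 1 elsewhere: W.
W must be 4 (only option left). So Z can't be 4.
Z must be 2 (only option left).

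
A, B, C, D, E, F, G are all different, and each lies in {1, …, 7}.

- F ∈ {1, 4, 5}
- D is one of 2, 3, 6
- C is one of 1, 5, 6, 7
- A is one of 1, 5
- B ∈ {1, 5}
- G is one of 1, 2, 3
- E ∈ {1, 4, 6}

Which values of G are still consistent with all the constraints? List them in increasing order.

2, 3

The 7 variables together cover exactly {1, 2, 3, 4, 5, 6, 7} — 7 values for 7 variables — and 7 appears only in C's list, so C = 7.
The 2 variables A and B are confined to {1, 5}, which locks those values in; drop them from E, F, G.
F's domain is down to {4}, so F = 4. Eliminate 4 elsewhere: E.
That leaves E = 6. So D can't be 6.
No further eliminations apply; G can still be any of 2, 3.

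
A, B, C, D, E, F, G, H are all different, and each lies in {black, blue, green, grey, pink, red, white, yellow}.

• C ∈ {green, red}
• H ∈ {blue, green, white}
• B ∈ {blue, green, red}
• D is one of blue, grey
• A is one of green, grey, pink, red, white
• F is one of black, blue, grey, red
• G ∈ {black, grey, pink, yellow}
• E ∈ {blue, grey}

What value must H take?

The 8 variables draw from only 8 values {black, blue, green, grey, pink, red, white, yellow}, so each is used; only G can be yellow, hence G = yellow.
Among the 7 still-open variables, black fits only F (and all 7 values in {black, blue, green, grey, pink, red, white} must be used), so F = black.
The 6 still-open variables draw from only 6 values {blue, green, grey, pink, red, white}, so each is used; only A can be pink, hence A = pink.
Among the 5 still-open variables, white fits only H (and all 5 values in {blue, green, grey, red, white} must be used), so H = white.

white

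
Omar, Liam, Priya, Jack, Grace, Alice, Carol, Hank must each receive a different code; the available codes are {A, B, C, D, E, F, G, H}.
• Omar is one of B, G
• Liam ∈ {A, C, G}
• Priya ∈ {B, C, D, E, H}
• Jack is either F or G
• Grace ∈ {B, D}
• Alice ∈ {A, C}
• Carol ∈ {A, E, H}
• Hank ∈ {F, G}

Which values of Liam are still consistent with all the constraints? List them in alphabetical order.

The 2 variables Jack and Hank are confined to {F, G}, which locks those values in; drop them from Omar, Liam.
Omar's domain is down to {B}, so Omar = B. Remove B from Priya, Grace.
That leaves Grace = D. Remove D from Priya.
Liam and Alice share exactly the 2 values {A, C}; by pigeonhole those values go to them, so strike A, C from Priya, Carol.
No further eliminations apply; Liam can still be any of A, C.

A, C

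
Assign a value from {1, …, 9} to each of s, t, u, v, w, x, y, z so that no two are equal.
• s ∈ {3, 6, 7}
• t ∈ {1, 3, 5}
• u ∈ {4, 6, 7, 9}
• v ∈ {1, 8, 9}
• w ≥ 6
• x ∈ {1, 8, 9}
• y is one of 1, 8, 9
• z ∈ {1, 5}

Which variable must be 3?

t

The 8 variables draw from only 8 values {1, 3, 4, 5, 6, 7, 8, 9}, so each is used; only u can be 4, hence u = 4.
v, x, y share exactly the 3 values {1, 8, 9}; by pigeonhole those values go to them, so strike 1, 8, 9 from t, w, z.
z must be 5 (only option left). Eliminate 5 elsewhere: t.
So 3 goes to t.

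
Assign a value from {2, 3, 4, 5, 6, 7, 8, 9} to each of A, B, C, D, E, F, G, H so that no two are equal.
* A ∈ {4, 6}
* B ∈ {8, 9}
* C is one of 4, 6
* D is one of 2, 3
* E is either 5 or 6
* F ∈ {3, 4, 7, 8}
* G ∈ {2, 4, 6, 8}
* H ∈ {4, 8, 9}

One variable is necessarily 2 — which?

G

The 8 variables draw from only 8 values {2, 3, 4, 5, 6, 7, 8, 9}, so each is used; only E can be 5, hence E = 5.
The 7 still-open variables together cover exactly {2, 3, 4, 6, 7, 8, 9} — 7 values for 7 variables — and 7 appears only in F's list, so F = 7.
The 6 still-open variables draw from only 6 values {2, 3, 4, 6, 8, 9}, so each is used; only D can be 3, hence D = 3.
The 5 still-open variables together cover exactly {2, 4, 6, 8, 9} — 5 values for 5 variables — and 2 appears only in G's list, so G = 2.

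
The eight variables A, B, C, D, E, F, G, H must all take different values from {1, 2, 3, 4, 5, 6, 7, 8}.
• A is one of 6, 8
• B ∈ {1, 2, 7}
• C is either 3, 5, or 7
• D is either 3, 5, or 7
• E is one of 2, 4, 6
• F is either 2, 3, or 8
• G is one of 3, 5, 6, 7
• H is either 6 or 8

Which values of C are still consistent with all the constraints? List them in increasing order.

3, 5, 7

The 8 variables together cover exactly {1, 2, 3, 4, 5, 6, 7, 8} — 8 values for 8 variables — and 1 appears only in B's list, so B = 1.
The 7 still-open variables together cover exactly {2, 3, 4, 5, 6, 7, 8} — 7 values for 7 variables — and 4 appears only in E's list, so E = 4.
The 6 still-open variables together cover exactly {2, 3, 5, 6, 7, 8} — 6 values for 6 variables — and 2 appears only in F's list, so F = 2.
A and H between them cover only {6, 8} — a naked pair. Remove those values from G.
No further eliminations apply; C can still be any of 3, 5, 7.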